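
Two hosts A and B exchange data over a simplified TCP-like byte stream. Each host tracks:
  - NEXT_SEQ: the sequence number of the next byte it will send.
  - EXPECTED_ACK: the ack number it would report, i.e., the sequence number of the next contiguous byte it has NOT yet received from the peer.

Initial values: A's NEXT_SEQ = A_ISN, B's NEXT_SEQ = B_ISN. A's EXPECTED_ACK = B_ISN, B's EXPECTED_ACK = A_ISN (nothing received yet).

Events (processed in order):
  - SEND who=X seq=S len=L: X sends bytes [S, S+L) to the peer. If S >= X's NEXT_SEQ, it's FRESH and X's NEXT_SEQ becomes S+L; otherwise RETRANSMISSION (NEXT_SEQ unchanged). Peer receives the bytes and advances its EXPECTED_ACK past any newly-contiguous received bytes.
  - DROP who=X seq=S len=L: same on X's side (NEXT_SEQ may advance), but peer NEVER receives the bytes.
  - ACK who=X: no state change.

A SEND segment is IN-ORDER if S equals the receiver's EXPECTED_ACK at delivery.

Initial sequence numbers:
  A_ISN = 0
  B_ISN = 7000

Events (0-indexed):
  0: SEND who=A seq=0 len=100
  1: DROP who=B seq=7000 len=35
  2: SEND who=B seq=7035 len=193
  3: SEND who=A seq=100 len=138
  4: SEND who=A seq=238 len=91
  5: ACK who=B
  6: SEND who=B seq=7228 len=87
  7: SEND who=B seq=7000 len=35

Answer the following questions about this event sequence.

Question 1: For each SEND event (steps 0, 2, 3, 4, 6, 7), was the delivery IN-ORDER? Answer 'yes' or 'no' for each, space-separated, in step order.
Step 0: SEND seq=0 -> in-order
Step 2: SEND seq=7035 -> out-of-order
Step 3: SEND seq=100 -> in-order
Step 4: SEND seq=238 -> in-order
Step 6: SEND seq=7228 -> out-of-order
Step 7: SEND seq=7000 -> in-order

Answer: yes no yes yes no yes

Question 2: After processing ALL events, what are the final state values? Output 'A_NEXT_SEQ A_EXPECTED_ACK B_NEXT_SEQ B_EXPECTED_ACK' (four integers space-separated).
After event 0: A_seq=100 A_ack=7000 B_seq=7000 B_ack=100
After event 1: A_seq=100 A_ack=7000 B_seq=7035 B_ack=100
After event 2: A_seq=100 A_ack=7000 B_seq=7228 B_ack=100
After event 3: A_seq=238 A_ack=7000 B_seq=7228 B_ack=238
After event 4: A_seq=329 A_ack=7000 B_seq=7228 B_ack=329
After event 5: A_seq=329 A_ack=7000 B_seq=7228 B_ack=329
After event 6: A_seq=329 A_ack=7000 B_seq=7315 B_ack=329
After event 7: A_seq=329 A_ack=7315 B_seq=7315 B_ack=329

Answer: 329 7315 7315 329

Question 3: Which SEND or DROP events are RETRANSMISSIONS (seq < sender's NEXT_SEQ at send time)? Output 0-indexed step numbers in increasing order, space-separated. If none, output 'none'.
Step 0: SEND seq=0 -> fresh
Step 1: DROP seq=7000 -> fresh
Step 2: SEND seq=7035 -> fresh
Step 3: SEND seq=100 -> fresh
Step 4: SEND seq=238 -> fresh
Step 6: SEND seq=7228 -> fresh
Step 7: SEND seq=7000 -> retransmit

Answer: 7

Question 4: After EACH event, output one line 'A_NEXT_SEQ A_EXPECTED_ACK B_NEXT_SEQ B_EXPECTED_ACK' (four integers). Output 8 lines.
100 7000 7000 100
100 7000 7035 100
100 7000 7228 100
238 7000 7228 238
329 7000 7228 329
329 7000 7228 329
329 7000 7315 329
329 7315 7315 329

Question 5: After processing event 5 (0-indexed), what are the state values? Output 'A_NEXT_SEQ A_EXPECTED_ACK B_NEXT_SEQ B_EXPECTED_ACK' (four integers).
After event 0: A_seq=100 A_ack=7000 B_seq=7000 B_ack=100
After event 1: A_seq=100 A_ack=7000 B_seq=7035 B_ack=100
After event 2: A_seq=100 A_ack=7000 B_seq=7228 B_ack=100
After event 3: A_seq=238 A_ack=7000 B_seq=7228 B_ack=238
After event 4: A_seq=329 A_ack=7000 B_seq=7228 B_ack=329
After event 5: A_seq=329 A_ack=7000 B_seq=7228 B_ack=329

329 7000 7228 329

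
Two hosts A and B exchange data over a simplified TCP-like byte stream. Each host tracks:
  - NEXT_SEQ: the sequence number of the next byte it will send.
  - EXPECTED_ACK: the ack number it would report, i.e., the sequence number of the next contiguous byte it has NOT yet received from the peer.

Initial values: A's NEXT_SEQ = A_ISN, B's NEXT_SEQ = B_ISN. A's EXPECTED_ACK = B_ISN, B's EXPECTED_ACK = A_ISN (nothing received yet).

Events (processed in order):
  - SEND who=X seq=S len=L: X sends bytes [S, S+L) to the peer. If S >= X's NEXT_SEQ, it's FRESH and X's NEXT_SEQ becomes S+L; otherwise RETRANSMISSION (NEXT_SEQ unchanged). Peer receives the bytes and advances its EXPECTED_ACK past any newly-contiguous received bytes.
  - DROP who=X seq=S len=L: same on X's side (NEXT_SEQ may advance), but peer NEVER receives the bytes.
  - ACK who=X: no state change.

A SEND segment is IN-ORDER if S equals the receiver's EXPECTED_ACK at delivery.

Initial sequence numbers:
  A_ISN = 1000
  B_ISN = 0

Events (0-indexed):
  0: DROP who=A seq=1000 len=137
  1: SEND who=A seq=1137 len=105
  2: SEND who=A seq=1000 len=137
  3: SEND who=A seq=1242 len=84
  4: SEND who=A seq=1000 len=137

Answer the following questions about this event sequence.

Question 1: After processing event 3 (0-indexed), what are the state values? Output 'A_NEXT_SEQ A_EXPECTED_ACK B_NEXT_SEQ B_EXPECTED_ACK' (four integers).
After event 0: A_seq=1137 A_ack=0 B_seq=0 B_ack=1000
After event 1: A_seq=1242 A_ack=0 B_seq=0 B_ack=1000
After event 2: A_seq=1242 A_ack=0 B_seq=0 B_ack=1242
After event 3: A_seq=1326 A_ack=0 B_seq=0 B_ack=1326

1326 0 0 1326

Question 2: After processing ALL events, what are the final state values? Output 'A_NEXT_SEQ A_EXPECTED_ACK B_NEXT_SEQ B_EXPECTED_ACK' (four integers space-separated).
After event 0: A_seq=1137 A_ack=0 B_seq=0 B_ack=1000
After event 1: A_seq=1242 A_ack=0 B_seq=0 B_ack=1000
After event 2: A_seq=1242 A_ack=0 B_seq=0 B_ack=1242
After event 3: A_seq=1326 A_ack=0 B_seq=0 B_ack=1326
After event 4: A_seq=1326 A_ack=0 B_seq=0 B_ack=1326

Answer: 1326 0 0 1326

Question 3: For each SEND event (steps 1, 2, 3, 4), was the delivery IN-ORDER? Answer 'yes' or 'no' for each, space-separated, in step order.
Answer: no yes yes no

Derivation:
Step 1: SEND seq=1137 -> out-of-order
Step 2: SEND seq=1000 -> in-order
Step 3: SEND seq=1242 -> in-order
Step 4: SEND seq=1000 -> out-of-order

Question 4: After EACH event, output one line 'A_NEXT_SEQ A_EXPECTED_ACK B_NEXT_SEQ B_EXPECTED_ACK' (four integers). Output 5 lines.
1137 0 0 1000
1242 0 0 1000
1242 0 0 1242
1326 0 0 1326
1326 0 0 1326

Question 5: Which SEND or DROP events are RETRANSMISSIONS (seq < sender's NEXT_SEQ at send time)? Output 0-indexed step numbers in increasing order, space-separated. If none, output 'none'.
Step 0: DROP seq=1000 -> fresh
Step 1: SEND seq=1137 -> fresh
Step 2: SEND seq=1000 -> retransmit
Step 3: SEND seq=1242 -> fresh
Step 4: SEND seq=1000 -> retransmit

Answer: 2 4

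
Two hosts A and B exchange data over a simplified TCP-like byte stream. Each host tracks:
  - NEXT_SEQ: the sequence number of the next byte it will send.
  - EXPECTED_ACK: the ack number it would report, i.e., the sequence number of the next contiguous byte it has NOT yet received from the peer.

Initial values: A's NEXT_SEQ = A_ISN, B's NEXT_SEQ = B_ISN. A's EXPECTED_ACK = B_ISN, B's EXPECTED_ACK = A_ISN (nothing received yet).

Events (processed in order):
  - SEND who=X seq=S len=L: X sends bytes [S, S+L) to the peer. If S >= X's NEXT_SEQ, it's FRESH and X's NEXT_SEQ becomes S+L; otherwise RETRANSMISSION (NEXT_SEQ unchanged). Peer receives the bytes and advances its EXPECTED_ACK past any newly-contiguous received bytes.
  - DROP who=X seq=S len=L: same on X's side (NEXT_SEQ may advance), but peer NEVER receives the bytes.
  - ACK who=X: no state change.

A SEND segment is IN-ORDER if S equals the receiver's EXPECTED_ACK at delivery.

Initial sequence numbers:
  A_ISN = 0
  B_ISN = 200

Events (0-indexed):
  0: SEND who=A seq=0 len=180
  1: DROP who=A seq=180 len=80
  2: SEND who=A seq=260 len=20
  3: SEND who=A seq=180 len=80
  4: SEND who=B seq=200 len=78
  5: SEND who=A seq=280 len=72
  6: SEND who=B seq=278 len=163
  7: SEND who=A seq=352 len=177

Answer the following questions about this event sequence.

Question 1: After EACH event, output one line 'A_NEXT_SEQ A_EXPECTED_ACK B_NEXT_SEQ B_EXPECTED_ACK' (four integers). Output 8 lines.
180 200 200 180
260 200 200 180
280 200 200 180
280 200 200 280
280 278 278 280
352 278 278 352
352 441 441 352
529 441 441 529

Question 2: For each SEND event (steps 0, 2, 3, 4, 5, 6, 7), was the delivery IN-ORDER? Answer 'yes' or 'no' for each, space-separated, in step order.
Answer: yes no yes yes yes yes yes

Derivation:
Step 0: SEND seq=0 -> in-order
Step 2: SEND seq=260 -> out-of-order
Step 3: SEND seq=180 -> in-order
Step 4: SEND seq=200 -> in-order
Step 5: SEND seq=280 -> in-order
Step 6: SEND seq=278 -> in-order
Step 7: SEND seq=352 -> in-order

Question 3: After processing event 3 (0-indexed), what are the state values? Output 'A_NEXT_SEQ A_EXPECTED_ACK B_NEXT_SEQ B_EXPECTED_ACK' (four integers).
After event 0: A_seq=180 A_ack=200 B_seq=200 B_ack=180
After event 1: A_seq=260 A_ack=200 B_seq=200 B_ack=180
After event 2: A_seq=280 A_ack=200 B_seq=200 B_ack=180
After event 3: A_seq=280 A_ack=200 B_seq=200 B_ack=280

280 200 200 280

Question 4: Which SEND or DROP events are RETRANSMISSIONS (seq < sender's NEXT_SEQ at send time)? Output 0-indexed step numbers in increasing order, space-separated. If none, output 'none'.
Answer: 3

Derivation:
Step 0: SEND seq=0 -> fresh
Step 1: DROP seq=180 -> fresh
Step 2: SEND seq=260 -> fresh
Step 3: SEND seq=180 -> retransmit
Step 4: SEND seq=200 -> fresh
Step 5: SEND seq=280 -> fresh
Step 6: SEND seq=278 -> fresh
Step 7: SEND seq=352 -> fresh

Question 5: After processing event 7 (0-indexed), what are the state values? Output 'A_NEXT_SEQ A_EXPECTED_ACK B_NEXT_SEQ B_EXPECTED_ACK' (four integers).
After event 0: A_seq=180 A_ack=200 B_seq=200 B_ack=180
After event 1: A_seq=260 A_ack=200 B_seq=200 B_ack=180
After event 2: A_seq=280 A_ack=200 B_seq=200 B_ack=180
After event 3: A_seq=280 A_ack=200 B_seq=200 B_ack=280
After event 4: A_seq=280 A_ack=278 B_seq=278 B_ack=280
After event 5: A_seq=352 A_ack=278 B_seq=278 B_ack=352
After event 6: A_seq=352 A_ack=441 B_seq=441 B_ack=352
After event 7: A_seq=529 A_ack=441 B_seq=441 B_ack=529

529 441 441 529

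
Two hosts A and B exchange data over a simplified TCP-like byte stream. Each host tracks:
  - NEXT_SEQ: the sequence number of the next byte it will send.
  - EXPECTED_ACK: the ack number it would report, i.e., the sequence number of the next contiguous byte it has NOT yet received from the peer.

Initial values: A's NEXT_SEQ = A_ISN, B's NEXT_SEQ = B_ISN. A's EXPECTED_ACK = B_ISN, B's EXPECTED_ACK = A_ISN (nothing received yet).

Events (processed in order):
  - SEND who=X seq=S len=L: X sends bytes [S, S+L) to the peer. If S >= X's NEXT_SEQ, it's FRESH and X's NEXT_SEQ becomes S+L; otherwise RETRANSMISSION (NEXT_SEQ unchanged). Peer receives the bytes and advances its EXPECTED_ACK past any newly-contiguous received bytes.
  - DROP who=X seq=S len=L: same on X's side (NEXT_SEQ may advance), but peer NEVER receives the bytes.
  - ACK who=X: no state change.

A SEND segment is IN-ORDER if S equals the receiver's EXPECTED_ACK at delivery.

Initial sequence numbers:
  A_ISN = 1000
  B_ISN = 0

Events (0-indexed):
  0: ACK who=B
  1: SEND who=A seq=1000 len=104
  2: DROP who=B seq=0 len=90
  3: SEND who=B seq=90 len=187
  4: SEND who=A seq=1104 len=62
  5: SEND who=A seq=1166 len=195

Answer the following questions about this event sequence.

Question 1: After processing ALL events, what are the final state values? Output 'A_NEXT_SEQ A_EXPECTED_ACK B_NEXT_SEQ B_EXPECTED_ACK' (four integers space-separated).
Answer: 1361 0 277 1361

Derivation:
After event 0: A_seq=1000 A_ack=0 B_seq=0 B_ack=1000
After event 1: A_seq=1104 A_ack=0 B_seq=0 B_ack=1104
After event 2: A_seq=1104 A_ack=0 B_seq=90 B_ack=1104
After event 3: A_seq=1104 A_ack=0 B_seq=277 B_ack=1104
After event 4: A_seq=1166 A_ack=0 B_seq=277 B_ack=1166
After event 5: A_seq=1361 A_ack=0 B_seq=277 B_ack=1361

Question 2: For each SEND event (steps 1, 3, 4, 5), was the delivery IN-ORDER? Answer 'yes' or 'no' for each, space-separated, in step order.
Step 1: SEND seq=1000 -> in-order
Step 3: SEND seq=90 -> out-of-order
Step 4: SEND seq=1104 -> in-order
Step 5: SEND seq=1166 -> in-order

Answer: yes no yes yes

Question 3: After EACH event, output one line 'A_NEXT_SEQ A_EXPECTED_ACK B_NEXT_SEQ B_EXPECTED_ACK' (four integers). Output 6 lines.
1000 0 0 1000
1104 0 0 1104
1104 0 90 1104
1104 0 277 1104
1166 0 277 1166
1361 0 277 1361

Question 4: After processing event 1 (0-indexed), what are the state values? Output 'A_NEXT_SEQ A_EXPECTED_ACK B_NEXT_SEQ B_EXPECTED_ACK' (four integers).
After event 0: A_seq=1000 A_ack=0 B_seq=0 B_ack=1000
After event 1: A_seq=1104 A_ack=0 B_seq=0 B_ack=1104

1104 0 0 1104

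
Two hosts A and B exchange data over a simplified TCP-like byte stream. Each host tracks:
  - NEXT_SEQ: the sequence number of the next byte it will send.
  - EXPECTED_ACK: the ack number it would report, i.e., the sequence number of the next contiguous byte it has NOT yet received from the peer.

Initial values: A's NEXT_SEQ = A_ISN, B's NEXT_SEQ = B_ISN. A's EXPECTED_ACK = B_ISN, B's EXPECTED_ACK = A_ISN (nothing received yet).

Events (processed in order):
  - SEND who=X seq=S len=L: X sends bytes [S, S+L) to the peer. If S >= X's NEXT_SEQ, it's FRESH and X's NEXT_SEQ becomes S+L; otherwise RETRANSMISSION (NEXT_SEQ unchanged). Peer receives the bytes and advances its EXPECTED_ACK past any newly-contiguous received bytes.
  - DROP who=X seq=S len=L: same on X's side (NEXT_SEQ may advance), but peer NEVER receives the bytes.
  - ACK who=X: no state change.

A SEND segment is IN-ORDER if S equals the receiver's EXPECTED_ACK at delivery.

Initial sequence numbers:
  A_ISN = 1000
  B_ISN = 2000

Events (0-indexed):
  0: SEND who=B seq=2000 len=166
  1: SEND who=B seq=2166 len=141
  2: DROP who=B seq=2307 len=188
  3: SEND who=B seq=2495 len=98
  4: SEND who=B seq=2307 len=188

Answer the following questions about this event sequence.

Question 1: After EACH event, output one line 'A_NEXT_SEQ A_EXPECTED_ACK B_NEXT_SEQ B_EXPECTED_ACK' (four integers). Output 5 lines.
1000 2166 2166 1000
1000 2307 2307 1000
1000 2307 2495 1000
1000 2307 2593 1000
1000 2593 2593 1000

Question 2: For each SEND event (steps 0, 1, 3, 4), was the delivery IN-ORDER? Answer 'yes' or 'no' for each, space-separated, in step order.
Step 0: SEND seq=2000 -> in-order
Step 1: SEND seq=2166 -> in-order
Step 3: SEND seq=2495 -> out-of-order
Step 4: SEND seq=2307 -> in-order

Answer: yes yes no yes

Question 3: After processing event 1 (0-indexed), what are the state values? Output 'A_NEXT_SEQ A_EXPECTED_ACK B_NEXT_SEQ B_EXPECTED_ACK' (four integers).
After event 0: A_seq=1000 A_ack=2166 B_seq=2166 B_ack=1000
After event 1: A_seq=1000 A_ack=2307 B_seq=2307 B_ack=1000

1000 2307 2307 1000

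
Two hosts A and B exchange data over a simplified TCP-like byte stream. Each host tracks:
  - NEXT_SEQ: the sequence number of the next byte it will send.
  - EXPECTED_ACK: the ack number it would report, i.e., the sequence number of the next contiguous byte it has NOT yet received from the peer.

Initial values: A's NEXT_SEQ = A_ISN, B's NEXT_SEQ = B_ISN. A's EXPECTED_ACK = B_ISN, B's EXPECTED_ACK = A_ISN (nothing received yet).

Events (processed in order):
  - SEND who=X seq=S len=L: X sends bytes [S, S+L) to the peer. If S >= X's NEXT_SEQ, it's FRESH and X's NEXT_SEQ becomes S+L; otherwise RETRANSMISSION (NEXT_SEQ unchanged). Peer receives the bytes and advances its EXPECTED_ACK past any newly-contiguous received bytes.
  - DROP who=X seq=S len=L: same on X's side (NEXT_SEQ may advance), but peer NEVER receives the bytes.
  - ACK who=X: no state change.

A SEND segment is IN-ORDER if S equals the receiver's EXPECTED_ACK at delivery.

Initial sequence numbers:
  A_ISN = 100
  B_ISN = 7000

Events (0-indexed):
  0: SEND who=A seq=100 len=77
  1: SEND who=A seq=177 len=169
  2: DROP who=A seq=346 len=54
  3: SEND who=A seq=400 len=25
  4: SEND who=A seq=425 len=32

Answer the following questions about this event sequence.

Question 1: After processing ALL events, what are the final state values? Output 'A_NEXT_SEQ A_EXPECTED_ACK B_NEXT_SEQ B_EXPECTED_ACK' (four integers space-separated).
After event 0: A_seq=177 A_ack=7000 B_seq=7000 B_ack=177
After event 1: A_seq=346 A_ack=7000 B_seq=7000 B_ack=346
After event 2: A_seq=400 A_ack=7000 B_seq=7000 B_ack=346
After event 3: A_seq=425 A_ack=7000 B_seq=7000 B_ack=346
After event 4: A_seq=457 A_ack=7000 B_seq=7000 B_ack=346

Answer: 457 7000 7000 346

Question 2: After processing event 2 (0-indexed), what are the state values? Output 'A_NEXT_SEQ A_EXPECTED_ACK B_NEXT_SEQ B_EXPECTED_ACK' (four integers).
After event 0: A_seq=177 A_ack=7000 B_seq=7000 B_ack=177
After event 1: A_seq=346 A_ack=7000 B_seq=7000 B_ack=346
After event 2: A_seq=400 A_ack=7000 B_seq=7000 B_ack=346

400 7000 7000 346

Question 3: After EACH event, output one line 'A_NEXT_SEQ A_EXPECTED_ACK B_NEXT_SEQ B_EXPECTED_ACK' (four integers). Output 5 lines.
177 7000 7000 177
346 7000 7000 346
400 7000 7000 346
425 7000 7000 346
457 7000 7000 346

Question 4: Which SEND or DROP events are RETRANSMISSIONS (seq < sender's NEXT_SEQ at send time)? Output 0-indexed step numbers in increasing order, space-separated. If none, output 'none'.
Answer: none

Derivation:
Step 0: SEND seq=100 -> fresh
Step 1: SEND seq=177 -> fresh
Step 2: DROP seq=346 -> fresh
Step 3: SEND seq=400 -> fresh
Step 4: SEND seq=425 -> fresh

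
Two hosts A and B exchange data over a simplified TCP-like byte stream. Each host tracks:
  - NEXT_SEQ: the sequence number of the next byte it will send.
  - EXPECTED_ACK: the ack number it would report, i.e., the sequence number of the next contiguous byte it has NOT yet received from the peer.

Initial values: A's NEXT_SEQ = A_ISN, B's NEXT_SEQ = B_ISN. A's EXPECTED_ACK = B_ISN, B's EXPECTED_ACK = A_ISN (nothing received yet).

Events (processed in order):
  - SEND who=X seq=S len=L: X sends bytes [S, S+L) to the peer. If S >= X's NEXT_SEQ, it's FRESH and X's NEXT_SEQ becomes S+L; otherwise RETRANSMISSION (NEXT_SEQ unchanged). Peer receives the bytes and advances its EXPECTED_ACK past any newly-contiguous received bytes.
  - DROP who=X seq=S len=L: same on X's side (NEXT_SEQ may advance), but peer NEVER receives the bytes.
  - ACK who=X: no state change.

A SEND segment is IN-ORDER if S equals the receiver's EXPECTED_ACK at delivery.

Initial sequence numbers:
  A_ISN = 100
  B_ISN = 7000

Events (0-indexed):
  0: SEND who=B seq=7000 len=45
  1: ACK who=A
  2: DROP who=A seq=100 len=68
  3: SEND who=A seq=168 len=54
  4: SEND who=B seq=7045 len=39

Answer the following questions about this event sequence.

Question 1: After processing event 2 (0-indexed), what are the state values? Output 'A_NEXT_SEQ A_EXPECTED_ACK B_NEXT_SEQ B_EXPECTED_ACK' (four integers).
After event 0: A_seq=100 A_ack=7045 B_seq=7045 B_ack=100
After event 1: A_seq=100 A_ack=7045 B_seq=7045 B_ack=100
After event 2: A_seq=168 A_ack=7045 B_seq=7045 B_ack=100

168 7045 7045 100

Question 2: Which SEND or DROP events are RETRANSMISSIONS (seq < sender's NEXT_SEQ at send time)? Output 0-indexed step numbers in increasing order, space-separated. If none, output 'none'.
Answer: none

Derivation:
Step 0: SEND seq=7000 -> fresh
Step 2: DROP seq=100 -> fresh
Step 3: SEND seq=168 -> fresh
Step 4: SEND seq=7045 -> fresh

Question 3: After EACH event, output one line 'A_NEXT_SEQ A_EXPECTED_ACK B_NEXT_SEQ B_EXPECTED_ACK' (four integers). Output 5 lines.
100 7045 7045 100
100 7045 7045 100
168 7045 7045 100
222 7045 7045 100
222 7084 7084 100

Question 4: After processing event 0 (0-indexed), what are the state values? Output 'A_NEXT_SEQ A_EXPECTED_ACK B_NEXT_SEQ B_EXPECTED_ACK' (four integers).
After event 0: A_seq=100 A_ack=7045 B_seq=7045 B_ack=100

100 7045 7045 100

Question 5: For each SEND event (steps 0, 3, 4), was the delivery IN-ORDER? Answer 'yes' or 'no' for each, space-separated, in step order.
Step 0: SEND seq=7000 -> in-order
Step 3: SEND seq=168 -> out-of-order
Step 4: SEND seq=7045 -> in-order

Answer: yes no yes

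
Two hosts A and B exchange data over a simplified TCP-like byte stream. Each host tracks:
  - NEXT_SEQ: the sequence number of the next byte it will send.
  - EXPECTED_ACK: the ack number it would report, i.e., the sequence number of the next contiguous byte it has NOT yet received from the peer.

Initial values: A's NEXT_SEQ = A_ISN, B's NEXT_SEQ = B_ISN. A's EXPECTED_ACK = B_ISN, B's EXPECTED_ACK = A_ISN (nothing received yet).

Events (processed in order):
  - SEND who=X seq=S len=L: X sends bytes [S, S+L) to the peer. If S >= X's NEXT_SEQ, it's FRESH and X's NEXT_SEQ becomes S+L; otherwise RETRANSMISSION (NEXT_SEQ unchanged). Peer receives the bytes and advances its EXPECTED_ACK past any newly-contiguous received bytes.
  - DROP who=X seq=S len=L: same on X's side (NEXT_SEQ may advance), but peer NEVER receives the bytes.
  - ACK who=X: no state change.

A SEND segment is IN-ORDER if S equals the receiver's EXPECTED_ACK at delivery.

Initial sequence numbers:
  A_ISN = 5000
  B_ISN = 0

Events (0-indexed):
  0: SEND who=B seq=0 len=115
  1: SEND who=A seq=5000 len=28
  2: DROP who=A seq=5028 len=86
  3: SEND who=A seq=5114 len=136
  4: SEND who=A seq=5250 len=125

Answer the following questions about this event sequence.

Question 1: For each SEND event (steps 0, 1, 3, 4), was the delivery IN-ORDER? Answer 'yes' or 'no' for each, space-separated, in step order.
Step 0: SEND seq=0 -> in-order
Step 1: SEND seq=5000 -> in-order
Step 3: SEND seq=5114 -> out-of-order
Step 4: SEND seq=5250 -> out-of-order

Answer: yes yes no no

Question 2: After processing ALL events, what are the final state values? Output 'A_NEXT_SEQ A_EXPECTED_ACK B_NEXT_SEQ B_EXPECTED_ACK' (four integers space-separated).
After event 0: A_seq=5000 A_ack=115 B_seq=115 B_ack=5000
After event 1: A_seq=5028 A_ack=115 B_seq=115 B_ack=5028
After event 2: A_seq=5114 A_ack=115 B_seq=115 B_ack=5028
After event 3: A_seq=5250 A_ack=115 B_seq=115 B_ack=5028
After event 4: A_seq=5375 A_ack=115 B_seq=115 B_ack=5028

Answer: 5375 115 115 5028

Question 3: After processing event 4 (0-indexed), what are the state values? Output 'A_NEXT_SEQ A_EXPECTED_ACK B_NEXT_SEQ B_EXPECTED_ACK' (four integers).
After event 0: A_seq=5000 A_ack=115 B_seq=115 B_ack=5000
After event 1: A_seq=5028 A_ack=115 B_seq=115 B_ack=5028
After event 2: A_seq=5114 A_ack=115 B_seq=115 B_ack=5028
After event 3: A_seq=5250 A_ack=115 B_seq=115 B_ack=5028
After event 4: A_seq=5375 A_ack=115 B_seq=115 B_ack=5028

5375 115 115 5028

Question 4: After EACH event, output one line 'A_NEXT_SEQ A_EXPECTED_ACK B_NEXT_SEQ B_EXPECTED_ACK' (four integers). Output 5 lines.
5000 115 115 5000
5028 115 115 5028
5114 115 115 5028
5250 115 115 5028
5375 115 115 5028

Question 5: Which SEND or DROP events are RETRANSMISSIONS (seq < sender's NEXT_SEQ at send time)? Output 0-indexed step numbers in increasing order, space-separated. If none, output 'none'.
Step 0: SEND seq=0 -> fresh
Step 1: SEND seq=5000 -> fresh
Step 2: DROP seq=5028 -> fresh
Step 3: SEND seq=5114 -> fresh
Step 4: SEND seq=5250 -> fresh

Answer: none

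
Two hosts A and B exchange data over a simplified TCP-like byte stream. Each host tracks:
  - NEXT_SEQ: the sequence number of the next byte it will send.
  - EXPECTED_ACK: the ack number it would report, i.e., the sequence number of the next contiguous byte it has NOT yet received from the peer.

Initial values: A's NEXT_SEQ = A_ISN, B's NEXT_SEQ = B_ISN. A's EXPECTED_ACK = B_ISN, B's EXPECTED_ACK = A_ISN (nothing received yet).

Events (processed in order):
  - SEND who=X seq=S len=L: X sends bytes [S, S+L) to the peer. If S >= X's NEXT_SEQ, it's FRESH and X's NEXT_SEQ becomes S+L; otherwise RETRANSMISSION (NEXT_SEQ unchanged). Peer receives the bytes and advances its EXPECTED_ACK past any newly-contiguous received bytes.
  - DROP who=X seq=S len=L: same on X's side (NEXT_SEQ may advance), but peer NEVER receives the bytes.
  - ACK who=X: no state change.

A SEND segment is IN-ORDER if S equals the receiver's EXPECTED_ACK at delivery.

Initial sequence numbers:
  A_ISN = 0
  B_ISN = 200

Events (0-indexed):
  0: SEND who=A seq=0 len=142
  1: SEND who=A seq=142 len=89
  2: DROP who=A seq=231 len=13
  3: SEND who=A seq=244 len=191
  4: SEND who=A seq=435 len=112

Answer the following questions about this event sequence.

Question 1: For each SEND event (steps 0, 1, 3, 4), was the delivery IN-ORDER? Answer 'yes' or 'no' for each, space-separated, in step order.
Answer: yes yes no no

Derivation:
Step 0: SEND seq=0 -> in-order
Step 1: SEND seq=142 -> in-order
Step 3: SEND seq=244 -> out-of-order
Step 4: SEND seq=435 -> out-of-order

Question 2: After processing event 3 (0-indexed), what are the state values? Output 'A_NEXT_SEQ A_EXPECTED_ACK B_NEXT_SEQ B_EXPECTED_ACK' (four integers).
After event 0: A_seq=142 A_ack=200 B_seq=200 B_ack=142
After event 1: A_seq=231 A_ack=200 B_seq=200 B_ack=231
After event 2: A_seq=244 A_ack=200 B_seq=200 B_ack=231
After event 3: A_seq=435 A_ack=200 B_seq=200 B_ack=231

435 200 200 231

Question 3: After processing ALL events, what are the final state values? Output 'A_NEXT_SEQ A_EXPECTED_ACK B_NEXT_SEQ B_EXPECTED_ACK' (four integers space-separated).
Answer: 547 200 200 231

Derivation:
After event 0: A_seq=142 A_ack=200 B_seq=200 B_ack=142
After event 1: A_seq=231 A_ack=200 B_seq=200 B_ack=231
After event 2: A_seq=244 A_ack=200 B_seq=200 B_ack=231
After event 3: A_seq=435 A_ack=200 B_seq=200 B_ack=231
After event 4: A_seq=547 A_ack=200 B_seq=200 B_ack=231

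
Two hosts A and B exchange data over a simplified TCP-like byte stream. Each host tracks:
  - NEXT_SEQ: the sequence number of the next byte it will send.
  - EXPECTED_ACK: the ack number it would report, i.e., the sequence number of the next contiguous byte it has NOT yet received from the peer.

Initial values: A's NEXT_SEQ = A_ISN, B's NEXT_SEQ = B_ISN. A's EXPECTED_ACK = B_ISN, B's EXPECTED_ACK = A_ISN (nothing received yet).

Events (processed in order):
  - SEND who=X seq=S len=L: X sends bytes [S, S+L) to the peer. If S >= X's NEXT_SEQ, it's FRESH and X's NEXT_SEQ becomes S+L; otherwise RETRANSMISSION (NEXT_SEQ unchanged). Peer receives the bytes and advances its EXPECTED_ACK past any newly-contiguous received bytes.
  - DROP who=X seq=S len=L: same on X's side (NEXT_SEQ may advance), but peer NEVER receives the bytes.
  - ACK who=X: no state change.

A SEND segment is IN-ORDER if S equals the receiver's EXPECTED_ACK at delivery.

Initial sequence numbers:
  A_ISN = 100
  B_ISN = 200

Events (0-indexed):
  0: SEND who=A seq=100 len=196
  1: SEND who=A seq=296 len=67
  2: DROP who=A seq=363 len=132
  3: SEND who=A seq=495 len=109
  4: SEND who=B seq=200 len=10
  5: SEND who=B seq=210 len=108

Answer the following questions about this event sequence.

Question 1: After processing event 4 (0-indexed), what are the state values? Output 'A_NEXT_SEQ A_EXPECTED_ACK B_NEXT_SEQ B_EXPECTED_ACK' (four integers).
After event 0: A_seq=296 A_ack=200 B_seq=200 B_ack=296
After event 1: A_seq=363 A_ack=200 B_seq=200 B_ack=363
After event 2: A_seq=495 A_ack=200 B_seq=200 B_ack=363
After event 3: A_seq=604 A_ack=200 B_seq=200 B_ack=363
After event 4: A_seq=604 A_ack=210 B_seq=210 B_ack=363

604 210 210 363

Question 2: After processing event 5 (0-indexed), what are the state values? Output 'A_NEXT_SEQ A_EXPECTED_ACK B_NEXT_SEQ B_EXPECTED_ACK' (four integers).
After event 0: A_seq=296 A_ack=200 B_seq=200 B_ack=296
After event 1: A_seq=363 A_ack=200 B_seq=200 B_ack=363
After event 2: A_seq=495 A_ack=200 B_seq=200 B_ack=363
After event 3: A_seq=604 A_ack=200 B_seq=200 B_ack=363
After event 4: A_seq=604 A_ack=210 B_seq=210 B_ack=363
After event 5: A_seq=604 A_ack=318 B_seq=318 B_ack=363

604 318 318 363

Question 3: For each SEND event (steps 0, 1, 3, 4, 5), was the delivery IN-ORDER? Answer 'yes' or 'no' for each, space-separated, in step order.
Answer: yes yes no yes yes

Derivation:
Step 0: SEND seq=100 -> in-order
Step 1: SEND seq=296 -> in-order
Step 3: SEND seq=495 -> out-of-order
Step 4: SEND seq=200 -> in-order
Step 5: SEND seq=210 -> in-order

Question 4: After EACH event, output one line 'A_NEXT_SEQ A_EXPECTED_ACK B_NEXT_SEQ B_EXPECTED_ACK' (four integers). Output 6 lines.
296 200 200 296
363 200 200 363
495 200 200 363
604 200 200 363
604 210 210 363
604 318 318 363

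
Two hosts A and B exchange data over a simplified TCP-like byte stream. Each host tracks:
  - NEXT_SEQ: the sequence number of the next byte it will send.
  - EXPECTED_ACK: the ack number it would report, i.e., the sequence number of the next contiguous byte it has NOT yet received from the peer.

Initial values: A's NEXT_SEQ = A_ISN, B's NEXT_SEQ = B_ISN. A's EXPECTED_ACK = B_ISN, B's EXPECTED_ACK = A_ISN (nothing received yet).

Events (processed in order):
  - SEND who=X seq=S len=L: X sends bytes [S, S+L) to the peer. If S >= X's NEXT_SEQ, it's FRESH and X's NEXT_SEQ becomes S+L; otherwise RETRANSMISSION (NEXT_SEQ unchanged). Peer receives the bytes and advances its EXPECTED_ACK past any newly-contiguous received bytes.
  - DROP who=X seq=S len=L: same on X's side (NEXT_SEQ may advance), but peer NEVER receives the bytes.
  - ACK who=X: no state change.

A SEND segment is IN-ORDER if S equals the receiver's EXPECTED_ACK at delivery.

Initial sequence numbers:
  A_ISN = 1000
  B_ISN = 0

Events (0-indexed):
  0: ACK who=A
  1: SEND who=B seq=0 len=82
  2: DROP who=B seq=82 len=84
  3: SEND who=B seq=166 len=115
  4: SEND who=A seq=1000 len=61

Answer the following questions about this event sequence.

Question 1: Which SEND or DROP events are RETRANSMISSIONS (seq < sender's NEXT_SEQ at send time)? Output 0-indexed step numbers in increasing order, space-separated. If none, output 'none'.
Answer: none

Derivation:
Step 1: SEND seq=0 -> fresh
Step 2: DROP seq=82 -> fresh
Step 3: SEND seq=166 -> fresh
Step 4: SEND seq=1000 -> fresh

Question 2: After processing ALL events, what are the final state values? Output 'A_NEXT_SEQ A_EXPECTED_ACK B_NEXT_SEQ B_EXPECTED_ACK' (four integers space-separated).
After event 0: A_seq=1000 A_ack=0 B_seq=0 B_ack=1000
After event 1: A_seq=1000 A_ack=82 B_seq=82 B_ack=1000
After event 2: A_seq=1000 A_ack=82 B_seq=166 B_ack=1000
After event 3: A_seq=1000 A_ack=82 B_seq=281 B_ack=1000
After event 4: A_seq=1061 A_ack=82 B_seq=281 B_ack=1061

Answer: 1061 82 281 1061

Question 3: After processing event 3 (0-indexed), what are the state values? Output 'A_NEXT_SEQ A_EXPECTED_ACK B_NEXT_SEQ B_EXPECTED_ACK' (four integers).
After event 0: A_seq=1000 A_ack=0 B_seq=0 B_ack=1000
After event 1: A_seq=1000 A_ack=82 B_seq=82 B_ack=1000
After event 2: A_seq=1000 A_ack=82 B_seq=166 B_ack=1000
After event 3: A_seq=1000 A_ack=82 B_seq=281 B_ack=1000

1000 82 281 1000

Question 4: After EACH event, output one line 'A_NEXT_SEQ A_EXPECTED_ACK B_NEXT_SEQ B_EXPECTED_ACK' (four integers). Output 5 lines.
1000 0 0 1000
1000 82 82 1000
1000 82 166 1000
1000 82 281 1000
1061 82 281 1061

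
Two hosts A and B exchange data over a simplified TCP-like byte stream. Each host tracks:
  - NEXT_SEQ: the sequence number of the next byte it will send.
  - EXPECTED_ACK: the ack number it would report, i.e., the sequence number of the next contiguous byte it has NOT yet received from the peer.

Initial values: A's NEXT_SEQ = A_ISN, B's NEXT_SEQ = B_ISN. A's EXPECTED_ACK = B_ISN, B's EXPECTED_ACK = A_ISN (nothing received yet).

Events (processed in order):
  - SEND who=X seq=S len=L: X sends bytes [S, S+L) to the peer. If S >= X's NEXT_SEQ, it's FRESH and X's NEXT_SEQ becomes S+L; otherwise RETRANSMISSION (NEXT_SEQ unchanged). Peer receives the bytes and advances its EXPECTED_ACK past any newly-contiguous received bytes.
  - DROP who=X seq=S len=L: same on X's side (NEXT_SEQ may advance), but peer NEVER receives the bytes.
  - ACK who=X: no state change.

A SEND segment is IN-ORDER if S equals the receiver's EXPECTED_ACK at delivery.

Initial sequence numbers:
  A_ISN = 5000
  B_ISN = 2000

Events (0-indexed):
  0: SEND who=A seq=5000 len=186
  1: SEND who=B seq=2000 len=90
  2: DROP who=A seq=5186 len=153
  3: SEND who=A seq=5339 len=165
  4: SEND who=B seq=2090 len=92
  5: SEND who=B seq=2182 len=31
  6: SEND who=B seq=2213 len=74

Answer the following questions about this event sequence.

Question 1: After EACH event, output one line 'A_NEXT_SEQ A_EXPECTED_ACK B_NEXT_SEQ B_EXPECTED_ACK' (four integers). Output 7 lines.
5186 2000 2000 5186
5186 2090 2090 5186
5339 2090 2090 5186
5504 2090 2090 5186
5504 2182 2182 5186
5504 2213 2213 5186
5504 2287 2287 5186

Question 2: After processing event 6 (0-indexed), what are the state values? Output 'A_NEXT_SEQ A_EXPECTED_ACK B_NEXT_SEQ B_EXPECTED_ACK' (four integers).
After event 0: A_seq=5186 A_ack=2000 B_seq=2000 B_ack=5186
After event 1: A_seq=5186 A_ack=2090 B_seq=2090 B_ack=5186
After event 2: A_seq=5339 A_ack=2090 B_seq=2090 B_ack=5186
After event 3: A_seq=5504 A_ack=2090 B_seq=2090 B_ack=5186
After event 4: A_seq=5504 A_ack=2182 B_seq=2182 B_ack=5186
After event 5: A_seq=5504 A_ack=2213 B_seq=2213 B_ack=5186
After event 6: A_seq=5504 A_ack=2287 B_seq=2287 B_ack=5186

5504 2287 2287 5186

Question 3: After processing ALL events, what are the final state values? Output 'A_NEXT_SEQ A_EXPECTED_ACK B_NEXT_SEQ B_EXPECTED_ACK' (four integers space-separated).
Answer: 5504 2287 2287 5186

Derivation:
After event 0: A_seq=5186 A_ack=2000 B_seq=2000 B_ack=5186
After event 1: A_seq=5186 A_ack=2090 B_seq=2090 B_ack=5186
After event 2: A_seq=5339 A_ack=2090 B_seq=2090 B_ack=5186
After event 3: A_seq=5504 A_ack=2090 B_seq=2090 B_ack=5186
After event 4: A_seq=5504 A_ack=2182 B_seq=2182 B_ack=5186
After event 5: A_seq=5504 A_ack=2213 B_seq=2213 B_ack=5186
After event 6: A_seq=5504 A_ack=2287 B_seq=2287 B_ack=5186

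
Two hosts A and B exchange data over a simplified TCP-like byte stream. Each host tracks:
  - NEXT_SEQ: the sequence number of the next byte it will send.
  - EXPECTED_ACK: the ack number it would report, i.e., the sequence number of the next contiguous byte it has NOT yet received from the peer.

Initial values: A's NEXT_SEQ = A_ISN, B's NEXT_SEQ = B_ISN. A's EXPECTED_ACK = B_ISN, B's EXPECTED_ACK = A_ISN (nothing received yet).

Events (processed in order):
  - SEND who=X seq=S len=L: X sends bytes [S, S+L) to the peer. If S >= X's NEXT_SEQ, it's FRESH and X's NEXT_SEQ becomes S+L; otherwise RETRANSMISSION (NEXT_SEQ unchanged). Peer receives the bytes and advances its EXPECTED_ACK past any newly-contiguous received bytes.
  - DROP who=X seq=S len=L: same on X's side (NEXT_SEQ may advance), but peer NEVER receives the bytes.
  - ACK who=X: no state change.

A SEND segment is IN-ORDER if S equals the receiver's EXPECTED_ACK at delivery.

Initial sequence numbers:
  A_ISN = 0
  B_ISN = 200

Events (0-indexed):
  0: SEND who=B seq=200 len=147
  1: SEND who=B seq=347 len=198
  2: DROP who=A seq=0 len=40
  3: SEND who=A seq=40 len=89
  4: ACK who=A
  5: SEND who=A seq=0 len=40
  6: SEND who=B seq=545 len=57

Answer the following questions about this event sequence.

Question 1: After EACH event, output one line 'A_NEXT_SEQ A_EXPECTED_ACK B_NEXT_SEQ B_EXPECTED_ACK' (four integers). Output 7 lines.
0 347 347 0
0 545 545 0
40 545 545 0
129 545 545 0
129 545 545 0
129 545 545 129
129 602 602 129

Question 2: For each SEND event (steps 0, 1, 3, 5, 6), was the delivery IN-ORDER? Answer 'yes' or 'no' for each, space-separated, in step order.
Answer: yes yes no yes yes

Derivation:
Step 0: SEND seq=200 -> in-order
Step 1: SEND seq=347 -> in-order
Step 3: SEND seq=40 -> out-of-order
Step 5: SEND seq=0 -> in-order
Step 6: SEND seq=545 -> in-order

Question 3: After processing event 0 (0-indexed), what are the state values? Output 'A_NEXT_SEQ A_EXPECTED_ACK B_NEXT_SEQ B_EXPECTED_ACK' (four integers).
After event 0: A_seq=0 A_ack=347 B_seq=347 B_ack=0

0 347 347 0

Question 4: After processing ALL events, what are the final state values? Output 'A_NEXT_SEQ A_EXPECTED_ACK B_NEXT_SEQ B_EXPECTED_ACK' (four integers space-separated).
After event 0: A_seq=0 A_ack=347 B_seq=347 B_ack=0
After event 1: A_seq=0 A_ack=545 B_seq=545 B_ack=0
After event 2: A_seq=40 A_ack=545 B_seq=545 B_ack=0
After event 3: A_seq=129 A_ack=545 B_seq=545 B_ack=0
After event 4: A_seq=129 A_ack=545 B_seq=545 B_ack=0
After event 5: A_seq=129 A_ack=545 B_seq=545 B_ack=129
After event 6: A_seq=129 A_ack=602 B_seq=602 B_ack=129

Answer: 129 602 602 129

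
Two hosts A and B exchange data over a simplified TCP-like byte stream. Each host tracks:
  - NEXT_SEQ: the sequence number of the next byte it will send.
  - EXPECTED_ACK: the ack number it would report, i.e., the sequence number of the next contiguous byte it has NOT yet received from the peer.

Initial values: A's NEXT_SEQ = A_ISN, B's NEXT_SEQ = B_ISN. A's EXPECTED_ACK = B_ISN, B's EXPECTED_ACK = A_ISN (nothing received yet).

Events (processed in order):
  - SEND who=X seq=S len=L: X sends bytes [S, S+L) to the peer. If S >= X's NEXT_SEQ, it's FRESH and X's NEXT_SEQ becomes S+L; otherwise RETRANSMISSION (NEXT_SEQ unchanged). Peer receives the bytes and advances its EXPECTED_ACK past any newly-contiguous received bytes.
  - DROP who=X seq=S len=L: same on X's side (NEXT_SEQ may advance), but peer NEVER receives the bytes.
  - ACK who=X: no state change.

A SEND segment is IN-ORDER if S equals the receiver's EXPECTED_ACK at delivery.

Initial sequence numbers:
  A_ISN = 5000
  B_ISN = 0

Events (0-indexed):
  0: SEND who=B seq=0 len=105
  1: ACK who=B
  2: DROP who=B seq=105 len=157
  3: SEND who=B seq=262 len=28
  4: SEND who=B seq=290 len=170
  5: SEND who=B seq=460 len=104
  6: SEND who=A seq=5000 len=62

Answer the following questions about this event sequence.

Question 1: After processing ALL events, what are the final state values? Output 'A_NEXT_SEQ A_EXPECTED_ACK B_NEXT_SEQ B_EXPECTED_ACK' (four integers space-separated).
After event 0: A_seq=5000 A_ack=105 B_seq=105 B_ack=5000
After event 1: A_seq=5000 A_ack=105 B_seq=105 B_ack=5000
After event 2: A_seq=5000 A_ack=105 B_seq=262 B_ack=5000
After event 3: A_seq=5000 A_ack=105 B_seq=290 B_ack=5000
After event 4: A_seq=5000 A_ack=105 B_seq=460 B_ack=5000
After event 5: A_seq=5000 A_ack=105 B_seq=564 B_ack=5000
After event 6: A_seq=5062 A_ack=105 B_seq=564 B_ack=5062

Answer: 5062 105 564 5062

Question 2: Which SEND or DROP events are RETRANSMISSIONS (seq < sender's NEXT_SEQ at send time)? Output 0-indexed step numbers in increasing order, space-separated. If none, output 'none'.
Answer: none

Derivation:
Step 0: SEND seq=0 -> fresh
Step 2: DROP seq=105 -> fresh
Step 3: SEND seq=262 -> fresh
Step 4: SEND seq=290 -> fresh
Step 5: SEND seq=460 -> fresh
Step 6: SEND seq=5000 -> fresh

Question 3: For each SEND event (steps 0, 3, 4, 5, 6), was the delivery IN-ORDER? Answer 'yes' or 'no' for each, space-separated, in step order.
Step 0: SEND seq=0 -> in-order
Step 3: SEND seq=262 -> out-of-order
Step 4: SEND seq=290 -> out-of-order
Step 5: SEND seq=460 -> out-of-order
Step 6: SEND seq=5000 -> in-order

Answer: yes no no no yes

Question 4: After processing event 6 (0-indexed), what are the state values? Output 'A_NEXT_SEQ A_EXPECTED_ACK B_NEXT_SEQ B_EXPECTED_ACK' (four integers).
After event 0: A_seq=5000 A_ack=105 B_seq=105 B_ack=5000
After event 1: A_seq=5000 A_ack=105 B_seq=105 B_ack=5000
After event 2: A_seq=5000 A_ack=105 B_seq=262 B_ack=5000
After event 3: A_seq=5000 A_ack=105 B_seq=290 B_ack=5000
After event 4: A_seq=5000 A_ack=105 B_seq=460 B_ack=5000
After event 5: A_seq=5000 A_ack=105 B_seq=564 B_ack=5000
After event 6: A_seq=5062 A_ack=105 B_seq=564 B_ack=5062

5062 105 564 5062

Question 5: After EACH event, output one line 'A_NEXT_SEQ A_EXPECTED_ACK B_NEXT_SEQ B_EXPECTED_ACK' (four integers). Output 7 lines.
5000 105 105 5000
5000 105 105 5000
5000 105 262 5000
5000 105 290 5000
5000 105 460 5000
5000 105 564 5000
5062 105 564 5062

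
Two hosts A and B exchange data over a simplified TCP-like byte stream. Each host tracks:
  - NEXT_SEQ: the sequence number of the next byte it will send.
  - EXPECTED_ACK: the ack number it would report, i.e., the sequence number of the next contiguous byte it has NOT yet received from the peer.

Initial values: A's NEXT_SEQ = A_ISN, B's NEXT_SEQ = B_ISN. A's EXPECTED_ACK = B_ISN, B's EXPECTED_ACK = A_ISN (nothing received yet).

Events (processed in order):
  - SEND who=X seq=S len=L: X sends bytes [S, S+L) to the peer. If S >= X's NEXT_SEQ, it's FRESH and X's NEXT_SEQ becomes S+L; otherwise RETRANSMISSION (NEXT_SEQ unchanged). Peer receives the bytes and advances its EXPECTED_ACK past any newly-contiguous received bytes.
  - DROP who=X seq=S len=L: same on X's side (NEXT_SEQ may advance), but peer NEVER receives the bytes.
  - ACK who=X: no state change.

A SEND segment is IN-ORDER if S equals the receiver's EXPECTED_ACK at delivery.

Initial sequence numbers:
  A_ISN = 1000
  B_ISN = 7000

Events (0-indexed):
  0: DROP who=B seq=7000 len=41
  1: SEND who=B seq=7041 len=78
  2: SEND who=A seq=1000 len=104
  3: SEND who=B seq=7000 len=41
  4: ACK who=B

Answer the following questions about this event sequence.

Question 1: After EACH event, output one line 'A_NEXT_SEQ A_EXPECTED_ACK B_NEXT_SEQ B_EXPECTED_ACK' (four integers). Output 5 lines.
1000 7000 7041 1000
1000 7000 7119 1000
1104 7000 7119 1104
1104 7119 7119 1104
1104 7119 7119 1104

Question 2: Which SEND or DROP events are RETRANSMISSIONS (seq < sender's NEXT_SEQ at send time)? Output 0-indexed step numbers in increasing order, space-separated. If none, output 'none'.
Step 0: DROP seq=7000 -> fresh
Step 1: SEND seq=7041 -> fresh
Step 2: SEND seq=1000 -> fresh
Step 3: SEND seq=7000 -> retransmit

Answer: 3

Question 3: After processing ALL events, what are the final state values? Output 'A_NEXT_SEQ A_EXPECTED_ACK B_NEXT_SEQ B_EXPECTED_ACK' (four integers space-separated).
Answer: 1104 7119 7119 1104

Derivation:
After event 0: A_seq=1000 A_ack=7000 B_seq=7041 B_ack=1000
After event 1: A_seq=1000 A_ack=7000 B_seq=7119 B_ack=1000
After event 2: A_seq=1104 A_ack=7000 B_seq=7119 B_ack=1104
After event 3: A_seq=1104 A_ack=7119 B_seq=7119 B_ack=1104
After event 4: A_seq=1104 A_ack=7119 B_seq=7119 B_ack=1104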